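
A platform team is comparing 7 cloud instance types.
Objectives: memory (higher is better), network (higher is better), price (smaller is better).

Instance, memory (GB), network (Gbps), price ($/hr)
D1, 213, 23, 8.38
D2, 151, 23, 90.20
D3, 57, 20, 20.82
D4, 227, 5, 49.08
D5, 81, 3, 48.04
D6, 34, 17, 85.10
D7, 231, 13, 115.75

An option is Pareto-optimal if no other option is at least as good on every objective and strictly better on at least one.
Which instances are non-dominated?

D1, D4, D7

D1: not dominated (best price).
D2: dominated by D1 (memory 213≥151, network 23≥23, price 8.38≤90.20).
D3: dominated by D1 (memory 213≥57, network 23≥20, price 8.38≤20.82).
D4: not dominated.
D5: dominated by D1 (memory 213≥81, network 23≥3, price 8.38≤48.04).
D6: dominated by D1 (memory 213≥34, network 23≥17, price 8.38≤85.10).
D7: not dominated (best memory).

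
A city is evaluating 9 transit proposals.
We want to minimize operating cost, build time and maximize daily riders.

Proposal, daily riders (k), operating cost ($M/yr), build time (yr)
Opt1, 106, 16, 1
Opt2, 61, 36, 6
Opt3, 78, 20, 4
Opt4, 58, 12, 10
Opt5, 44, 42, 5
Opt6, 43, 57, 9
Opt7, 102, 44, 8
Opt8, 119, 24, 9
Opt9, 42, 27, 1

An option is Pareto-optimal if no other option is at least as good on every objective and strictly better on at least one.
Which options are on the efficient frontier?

Opt1: not dominated.
Opt2: dominated by Opt1 (daily riders 106≥61, operating cost 16≤36, build time 1≤6).
Opt3: dominated by Opt1 (daily riders 106≥78, operating cost 16≤20, build time 1≤4).
Opt4: not dominated (best operating cost).
Opt5: dominated by Opt1 (daily riders 106≥44, operating cost 16≤42, build time 1≤5).
Opt6: dominated by Opt1 (daily riders 106≥43, operating cost 16≤57, build time 1≤9).
Opt7: dominated by Opt1 (daily riders 106≥102, operating cost 16≤44, build time 1≤8).
Opt8: not dominated (best daily riders).
Opt9: dominated by Opt1 (daily riders 106≥42, operating cost 16≤27, build time 1≤1).

Opt1, Opt4, Opt8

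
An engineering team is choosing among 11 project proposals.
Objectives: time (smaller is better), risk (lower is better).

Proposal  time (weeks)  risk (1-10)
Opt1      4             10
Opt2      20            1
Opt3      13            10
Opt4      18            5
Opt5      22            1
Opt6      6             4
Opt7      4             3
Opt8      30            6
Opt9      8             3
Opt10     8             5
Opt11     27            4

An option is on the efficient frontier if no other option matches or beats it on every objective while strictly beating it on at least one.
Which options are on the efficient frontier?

Opt2, Opt7

Opt1: dominated by Opt7 (time 4≤4, risk 3≤10).
Opt2: not dominated.
Opt3: dominated by Opt1 (time 4≤13, risk 10≤10).
Opt4: dominated by Opt6 (time 6≤18, risk 4≤5).
Opt5: dominated by Opt2 (time 20≤22, risk 1≤1).
Opt6: dominated by Opt7 (time 4≤6, risk 3≤4).
Opt7: not dominated.
Opt8: dominated by Opt2 (time 20≤30, risk 1≤6).
Opt9: dominated by Opt7 (time 4≤8, risk 3≤3).
Opt10: dominated by Opt6 (time 6≤8, risk 4≤5).
Opt11: dominated by Opt2 (time 20≤27, risk 1≤4).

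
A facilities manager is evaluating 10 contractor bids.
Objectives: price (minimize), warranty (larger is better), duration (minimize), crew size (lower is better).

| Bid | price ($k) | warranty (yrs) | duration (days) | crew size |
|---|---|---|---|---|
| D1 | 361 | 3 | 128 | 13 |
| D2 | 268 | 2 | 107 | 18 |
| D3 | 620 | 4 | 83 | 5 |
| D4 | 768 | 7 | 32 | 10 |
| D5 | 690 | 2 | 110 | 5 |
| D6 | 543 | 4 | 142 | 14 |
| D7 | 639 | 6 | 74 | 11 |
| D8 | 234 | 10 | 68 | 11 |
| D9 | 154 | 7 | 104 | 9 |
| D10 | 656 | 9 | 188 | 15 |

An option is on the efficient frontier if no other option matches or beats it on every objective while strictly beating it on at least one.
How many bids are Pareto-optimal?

D1: dominated by D8 (price 234≤361, warranty 10≥3, duration 68≤128, crew size 11≤13).
D2: dominated by D8 (price 234≤268, warranty 10≥2, duration 68≤107, crew size 11≤18).
D3: not dominated.
D4: not dominated (best duration).
D5: dominated by D3 (price 620≤690, warranty 4≥2, duration 83≤110, crew size 5≤5).
D6: dominated by D8 (price 234≤543, warranty 10≥4, duration 68≤142, crew size 11≤14).
D7: dominated by D8 (price 234≤639, warranty 10≥6, duration 68≤74, crew size 11≤11).
D8: not dominated (best warranty).
D9: not dominated (best price).
D10: dominated by D8 (price 234≤656, warranty 10≥9, duration 68≤188, crew size 11≤15).
Pareto-optimal: D3, D4, D8, D9 → 4.

4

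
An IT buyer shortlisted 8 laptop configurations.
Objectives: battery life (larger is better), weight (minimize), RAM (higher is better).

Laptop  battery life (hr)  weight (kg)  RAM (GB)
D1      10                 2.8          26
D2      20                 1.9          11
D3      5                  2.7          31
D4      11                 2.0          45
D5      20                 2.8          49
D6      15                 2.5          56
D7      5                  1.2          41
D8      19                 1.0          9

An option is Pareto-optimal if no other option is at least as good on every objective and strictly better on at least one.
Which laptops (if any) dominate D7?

D1: worse on weight (2.8 vs 1.2).
D2: worse on weight (1.9 vs 1.2).
D3: worse on weight (2.7 vs 1.2).
D4: worse on weight (2.0 vs 1.2).
D5: worse on weight (2.8 vs 1.2).
D6: worse on weight (2.5 vs 1.2).
D8: worse on RAM (9 vs 41).
No option dominates D7.

none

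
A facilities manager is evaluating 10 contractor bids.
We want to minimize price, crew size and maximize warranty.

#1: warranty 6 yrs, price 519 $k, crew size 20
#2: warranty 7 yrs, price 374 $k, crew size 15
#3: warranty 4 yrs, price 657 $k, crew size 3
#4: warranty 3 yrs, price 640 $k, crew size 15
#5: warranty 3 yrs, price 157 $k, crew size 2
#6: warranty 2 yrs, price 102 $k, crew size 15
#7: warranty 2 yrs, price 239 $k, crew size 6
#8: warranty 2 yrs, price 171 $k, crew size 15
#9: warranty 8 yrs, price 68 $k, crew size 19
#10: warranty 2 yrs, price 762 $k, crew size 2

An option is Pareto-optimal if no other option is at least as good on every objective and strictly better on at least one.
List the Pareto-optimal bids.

#1: dominated by #2 (warranty 7≥6, price 374≤519, crew size 15≤20).
#2: not dominated.
#3: not dominated.
#4: dominated by #2 (warranty 7≥3, price 374≤640, crew size 15≤15).
#5: not dominated.
#6: not dominated.
#7: dominated by #5 (warranty 3≥2, price 157≤239, crew size 2≤6).
#8: dominated by #5 (warranty 3≥2, price 157≤171, crew size 2≤15).
#9: not dominated (best warranty).
#10: dominated by #5 (warranty 3≥2, price 157≤762, crew size 2≤2).

#2, #3, #5, #6, #9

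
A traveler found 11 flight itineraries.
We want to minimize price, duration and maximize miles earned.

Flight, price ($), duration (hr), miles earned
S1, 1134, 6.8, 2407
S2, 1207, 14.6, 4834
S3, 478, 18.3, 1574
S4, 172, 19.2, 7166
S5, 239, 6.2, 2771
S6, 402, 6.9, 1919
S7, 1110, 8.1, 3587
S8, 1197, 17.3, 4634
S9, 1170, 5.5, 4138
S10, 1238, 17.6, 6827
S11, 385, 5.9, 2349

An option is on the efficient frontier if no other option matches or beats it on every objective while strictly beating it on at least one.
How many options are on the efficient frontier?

S1: dominated by S5 (price 239≤1134, duration 6.2≤6.8, miles earned 2771≥2407).
S2: not dominated.
S3: dominated by S5 (price 239≤478, duration 6.2≤18.3, miles earned 2771≥1574).
S4: not dominated (best price).
S5: not dominated.
S6: dominated by S5 (price 239≤402, duration 6.2≤6.9, miles earned 2771≥1919).
S7: not dominated.
S8: not dominated.
S9: not dominated (best duration).
S10: not dominated.
S11: not dominated.
Pareto-optimal: S2, S4, S5, S7, S8, S9, S10, S11 → 8.

8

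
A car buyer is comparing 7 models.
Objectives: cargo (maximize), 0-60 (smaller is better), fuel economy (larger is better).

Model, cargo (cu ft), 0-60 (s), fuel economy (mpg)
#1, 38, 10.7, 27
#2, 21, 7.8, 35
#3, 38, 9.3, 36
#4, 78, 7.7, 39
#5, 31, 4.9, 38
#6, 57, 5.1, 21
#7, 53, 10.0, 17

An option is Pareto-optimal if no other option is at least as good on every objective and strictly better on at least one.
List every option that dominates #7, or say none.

#4, #6

#4: cargo 78≥53, 0-60 7.7≤10.0, fuel economy 39≥17 — dominates #7.
#6: cargo 57≥53, 0-60 5.1≤10.0, fuel economy 21≥17 — dominates #7.
Others (#1, #2, #3, #5) are each worse than #7 on at least one objective.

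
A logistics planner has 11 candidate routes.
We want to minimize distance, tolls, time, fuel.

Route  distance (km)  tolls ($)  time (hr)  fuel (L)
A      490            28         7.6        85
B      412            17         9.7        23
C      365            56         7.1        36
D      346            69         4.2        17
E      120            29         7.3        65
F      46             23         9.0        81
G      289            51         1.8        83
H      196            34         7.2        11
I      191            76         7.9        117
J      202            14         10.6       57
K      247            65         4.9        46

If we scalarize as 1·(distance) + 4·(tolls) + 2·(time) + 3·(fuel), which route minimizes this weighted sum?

A: 1·490 + 4·28 + 2·7.6 + 3·85 = 872.2
B: 1·412 + 4·17 + 2·9.7 + 3·23 = 568.4
C: 1·365 + 4·56 + 2·7.1 + 3·36 = 711.2
D: 1·346 + 4·69 + 2·4.2 + 3·17 = 681.4
E: 1·120 + 4·29 + 2·7.3 + 3·65 = 445.6
F: 1·46 + 4·23 + 2·9.0 + 3·81 = 399.0
G: 1·289 + 4·51 + 2·1.8 + 3·83 = 745.6
H: 1·196 + 4·34 + 2·7.2 + 3·11 = 379.4
I: 1·191 + 4·76 + 2·7.9 + 3·117 = 861.8
J: 1·202 + 4·14 + 2·10.6 + 3·57 = 450.2
K: 1·247 + 4·65 + 2·4.9 + 3·46 = 654.8
Lowest: H at 379.4.

H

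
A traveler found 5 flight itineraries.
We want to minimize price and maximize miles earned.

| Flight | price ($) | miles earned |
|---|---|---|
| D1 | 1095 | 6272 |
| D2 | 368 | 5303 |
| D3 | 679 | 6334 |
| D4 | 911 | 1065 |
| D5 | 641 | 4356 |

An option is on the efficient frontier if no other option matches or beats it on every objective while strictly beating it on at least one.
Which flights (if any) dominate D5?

D2

D2: price 368≤641, miles earned 5303≥4356 — dominates D5.
Others (D1, D3, D4) are each worse than D5 on at least one objective.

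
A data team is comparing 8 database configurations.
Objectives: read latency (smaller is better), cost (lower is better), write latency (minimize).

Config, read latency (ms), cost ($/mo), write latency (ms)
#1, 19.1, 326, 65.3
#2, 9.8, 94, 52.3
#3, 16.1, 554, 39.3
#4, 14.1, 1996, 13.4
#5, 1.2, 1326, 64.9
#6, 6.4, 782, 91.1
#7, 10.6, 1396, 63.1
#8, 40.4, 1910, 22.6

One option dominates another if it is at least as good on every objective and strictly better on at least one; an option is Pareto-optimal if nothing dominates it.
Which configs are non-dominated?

#2, #3, #4, #5, #6, #8

#1: dominated by #2 (read latency 9.8≤19.1, cost 94≤326, write latency 52.3≤65.3).
#2: not dominated (best cost).
#3: not dominated.
#4: not dominated (best write latency).
#5: not dominated (best read latency).
#6: not dominated.
#7: dominated by #2 (read latency 9.8≤10.6, cost 94≤1396, write latency 52.3≤63.1).
#8: not dominated.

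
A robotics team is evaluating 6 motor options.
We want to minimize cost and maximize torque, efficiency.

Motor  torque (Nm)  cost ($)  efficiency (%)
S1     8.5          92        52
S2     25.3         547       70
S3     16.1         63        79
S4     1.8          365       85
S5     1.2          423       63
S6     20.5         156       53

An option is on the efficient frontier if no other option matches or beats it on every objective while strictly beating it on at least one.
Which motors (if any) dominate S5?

S3, S4

S3: torque 16.1≥1.2, cost 63≤423, efficiency 79≥63 — dominates S5.
S4: torque 1.8≥1.2, cost 365≤423, efficiency 85≥63 — dominates S5.
Others (S1, S2, S6) are each worse than S5 on at least one objective.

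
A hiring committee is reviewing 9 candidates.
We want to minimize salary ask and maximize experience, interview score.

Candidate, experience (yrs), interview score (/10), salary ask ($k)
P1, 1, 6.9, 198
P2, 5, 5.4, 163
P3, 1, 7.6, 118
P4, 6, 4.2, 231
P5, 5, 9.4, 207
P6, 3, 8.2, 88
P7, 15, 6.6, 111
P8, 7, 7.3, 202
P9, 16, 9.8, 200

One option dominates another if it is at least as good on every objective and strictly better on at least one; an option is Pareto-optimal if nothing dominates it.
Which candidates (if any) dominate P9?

P1: worse on experience (1 vs 16).
P2: worse on experience (5 vs 16).
P3: worse on experience (1 vs 16).
P4: worse on experience (6 vs 16).
P5: worse on experience (5 vs 16).
P6: worse on experience (3 vs 16).
P7: worse on experience (15 vs 16).
P8: worse on experience (7 vs 16).
No option dominates P9.

none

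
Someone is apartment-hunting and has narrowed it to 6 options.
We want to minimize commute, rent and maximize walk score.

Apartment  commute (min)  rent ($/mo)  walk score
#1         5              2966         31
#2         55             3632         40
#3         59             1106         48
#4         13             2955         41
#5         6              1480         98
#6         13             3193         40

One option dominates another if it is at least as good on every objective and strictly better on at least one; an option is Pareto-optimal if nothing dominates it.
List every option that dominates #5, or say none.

#1: worse on rent (2966 vs 1480).
#2: worse on commute (55 vs 6).
#3: worse on commute (59 vs 6).
#4: worse on commute (13 vs 6).
#6: worse on commute (13 vs 6).
No option dominates #5.

none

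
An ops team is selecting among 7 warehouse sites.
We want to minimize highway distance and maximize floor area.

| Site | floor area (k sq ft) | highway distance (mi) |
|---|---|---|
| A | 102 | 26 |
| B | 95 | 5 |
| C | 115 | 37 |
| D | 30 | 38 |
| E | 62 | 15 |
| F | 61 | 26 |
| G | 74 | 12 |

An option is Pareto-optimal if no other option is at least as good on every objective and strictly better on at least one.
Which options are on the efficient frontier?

A, B, C

A: not dominated.
B: not dominated (best highway distance).
C: not dominated (best floor area).
D: dominated by A (floor area 102≥30, highway distance 26≤38).
E: dominated by B (floor area 95≥62, highway distance 5≤15).
F: dominated by A (floor area 102≥61, highway distance 26≤26).
G: dominated by B (floor area 95≥74, highway distance 5≤12).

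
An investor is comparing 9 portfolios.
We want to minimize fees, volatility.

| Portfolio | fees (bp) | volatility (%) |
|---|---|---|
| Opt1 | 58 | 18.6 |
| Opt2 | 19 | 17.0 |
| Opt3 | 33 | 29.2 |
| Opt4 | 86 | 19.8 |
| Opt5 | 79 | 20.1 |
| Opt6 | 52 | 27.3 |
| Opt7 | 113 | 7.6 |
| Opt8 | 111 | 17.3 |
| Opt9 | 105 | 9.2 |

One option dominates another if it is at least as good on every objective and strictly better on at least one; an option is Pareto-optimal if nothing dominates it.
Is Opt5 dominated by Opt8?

Opt8 vs Opt5: Opt8 is worse on fees (111 vs 79), so it does not dominate Opt5.

No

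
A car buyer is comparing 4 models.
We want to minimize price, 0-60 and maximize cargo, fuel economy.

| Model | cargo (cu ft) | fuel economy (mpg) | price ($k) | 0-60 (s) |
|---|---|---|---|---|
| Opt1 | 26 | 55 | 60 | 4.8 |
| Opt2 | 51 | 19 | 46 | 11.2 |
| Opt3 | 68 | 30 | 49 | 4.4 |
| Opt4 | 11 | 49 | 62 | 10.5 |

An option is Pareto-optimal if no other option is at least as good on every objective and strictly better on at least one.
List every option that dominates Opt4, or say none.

Opt1

Opt1: cargo 26≥11, fuel economy 55≥49, price 60≤62, 0-60 4.8≤10.5 — dominates Opt4.
Others (Opt2, Opt3) are each worse than Opt4 on at least one objective.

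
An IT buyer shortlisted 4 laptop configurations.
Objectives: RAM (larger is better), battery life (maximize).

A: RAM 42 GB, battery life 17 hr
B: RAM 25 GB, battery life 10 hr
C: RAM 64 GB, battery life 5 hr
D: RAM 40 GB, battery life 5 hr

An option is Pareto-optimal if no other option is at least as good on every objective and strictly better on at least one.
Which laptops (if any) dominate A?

none

B: worse on RAM (25 vs 42).
C: worse on battery life (5 vs 17).
D: worse on RAM (40 vs 42).
No option dominates A.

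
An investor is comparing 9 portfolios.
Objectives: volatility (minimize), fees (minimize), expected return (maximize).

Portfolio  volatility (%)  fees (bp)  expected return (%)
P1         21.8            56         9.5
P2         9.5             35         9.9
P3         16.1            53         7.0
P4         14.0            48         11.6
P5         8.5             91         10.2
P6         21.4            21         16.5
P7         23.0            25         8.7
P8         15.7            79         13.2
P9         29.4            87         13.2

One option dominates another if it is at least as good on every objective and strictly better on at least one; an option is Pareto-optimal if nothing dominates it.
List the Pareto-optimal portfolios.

P1: dominated by P2 (volatility 9.5≤21.8, fees 35≤56, expected return 9.9≥9.5).
P2: not dominated.
P3: dominated by P2 (volatility 9.5≤16.1, fees 35≤53, expected return 9.9≥7.0).
P4: not dominated.
P5: not dominated (best volatility).
P6: not dominated (best fees).
P7: dominated by P6 (volatility 21.4≤23.0, fees 21≤25, expected return 16.5≥8.7).
P8: not dominated.
P9: dominated by P6 (volatility 21.4≤29.4, fees 21≤87, expected return 16.5≥13.2).

P2, P4, P5, P6, P8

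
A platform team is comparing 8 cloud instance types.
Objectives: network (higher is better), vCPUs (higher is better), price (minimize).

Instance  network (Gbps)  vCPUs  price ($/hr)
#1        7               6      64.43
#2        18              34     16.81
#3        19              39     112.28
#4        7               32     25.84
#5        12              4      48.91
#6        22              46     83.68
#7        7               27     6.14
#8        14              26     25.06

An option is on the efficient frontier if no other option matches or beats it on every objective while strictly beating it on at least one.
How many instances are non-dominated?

#1: dominated by #2 (network 18≥7, vCPUs 34≥6, price 16.81≤64.43).
#2: not dominated.
#3: dominated by #6 (network 22≥19, vCPUs 46≥39, price 83.68≤112.28).
#4: dominated by #2 (network 18≥7, vCPUs 34≥32, price 16.81≤25.84).
#5: dominated by #2 (network 18≥12, vCPUs 34≥4, price 16.81≤48.91).
#6: not dominated (best network).
#7: not dominated (best price).
#8: dominated by #2 (network 18≥14, vCPUs 34≥26, price 16.81≤25.06).
Pareto-optimal: #2, #6, #7 → 3.

3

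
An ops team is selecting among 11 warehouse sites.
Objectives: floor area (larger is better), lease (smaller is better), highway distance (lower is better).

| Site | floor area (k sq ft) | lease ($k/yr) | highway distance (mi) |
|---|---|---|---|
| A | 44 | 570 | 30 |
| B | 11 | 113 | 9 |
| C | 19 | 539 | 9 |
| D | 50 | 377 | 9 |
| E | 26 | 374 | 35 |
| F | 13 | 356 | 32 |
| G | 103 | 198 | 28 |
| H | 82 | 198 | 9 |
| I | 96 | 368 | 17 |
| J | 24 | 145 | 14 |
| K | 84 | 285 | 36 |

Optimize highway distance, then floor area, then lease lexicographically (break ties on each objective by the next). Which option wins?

H

First minimize highway distance: best is 9, kept {B, C, D, H}.
Then maximize floor area: best is 82, kept {H}.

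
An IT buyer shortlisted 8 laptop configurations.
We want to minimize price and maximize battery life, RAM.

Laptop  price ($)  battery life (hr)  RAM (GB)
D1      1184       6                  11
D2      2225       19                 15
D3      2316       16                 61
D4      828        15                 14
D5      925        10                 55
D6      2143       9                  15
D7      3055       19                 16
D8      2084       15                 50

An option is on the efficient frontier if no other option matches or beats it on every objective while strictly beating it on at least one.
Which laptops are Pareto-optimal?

D2, D3, D4, D5, D7, D8

D1: dominated by D4 (price 828≤1184, battery life 15≥6, RAM 14≥11).
D2: not dominated.
D3: not dominated (best RAM).
D4: not dominated (best price).
D5: not dominated.
D6: dominated by D5 (price 925≤2143, battery life 10≥9, RAM 55≥15).
D7: not dominated.
D8: not dominated.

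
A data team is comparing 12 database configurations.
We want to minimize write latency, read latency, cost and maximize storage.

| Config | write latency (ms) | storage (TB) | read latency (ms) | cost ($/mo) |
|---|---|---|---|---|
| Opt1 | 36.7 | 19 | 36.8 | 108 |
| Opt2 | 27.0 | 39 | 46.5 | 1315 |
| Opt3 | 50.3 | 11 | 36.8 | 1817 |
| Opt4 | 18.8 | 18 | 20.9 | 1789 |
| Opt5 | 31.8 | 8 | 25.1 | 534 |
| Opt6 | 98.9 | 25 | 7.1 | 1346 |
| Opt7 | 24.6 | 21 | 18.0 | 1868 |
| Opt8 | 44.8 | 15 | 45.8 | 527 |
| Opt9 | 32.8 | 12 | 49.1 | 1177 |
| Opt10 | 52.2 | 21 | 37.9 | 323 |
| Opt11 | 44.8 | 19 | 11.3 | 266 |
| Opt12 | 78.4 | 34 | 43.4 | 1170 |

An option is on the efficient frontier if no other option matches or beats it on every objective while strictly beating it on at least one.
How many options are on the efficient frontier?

10

Opt1: not dominated (best cost).
Opt2: not dominated (best storage).
Opt3: dominated by Opt1 (write latency 36.7≤50.3, storage 19≥11, read latency 36.8≤36.8, cost 108≤1817).
Opt4: not dominated (best write latency).
Opt5: not dominated.
Opt6: not dominated (best read latency).
Opt7: not dominated.
Opt8: dominated by Opt1 (write latency 36.7≤44.8, storage 19≥15, read latency 36.8≤45.8, cost 108≤527).
Opt9: not dominated.
Opt10: not dominated.
Opt11: not dominated.
Opt12: not dominated.
Pareto-optimal: Opt1, Opt2, Opt4, Opt5, Opt6, Opt7, Opt9, Opt10, Opt11, Opt12 → 10.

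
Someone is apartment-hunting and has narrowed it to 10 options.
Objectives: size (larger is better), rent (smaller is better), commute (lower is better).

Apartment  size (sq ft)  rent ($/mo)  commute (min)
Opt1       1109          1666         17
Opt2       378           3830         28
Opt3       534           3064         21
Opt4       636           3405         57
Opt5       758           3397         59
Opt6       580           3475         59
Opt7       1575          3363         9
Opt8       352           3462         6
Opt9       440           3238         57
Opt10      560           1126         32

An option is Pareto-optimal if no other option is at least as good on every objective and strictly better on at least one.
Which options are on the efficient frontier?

Opt1, Opt7, Opt8, Opt10

Opt1: not dominated.
Opt2: dominated by Opt1 (size 1109≥378, rent 1666≤3830, commute 17≤28).
Opt3: dominated by Opt1 (size 1109≥534, rent 1666≤3064, commute 17≤21).
Opt4: dominated by Opt1 (size 1109≥636, rent 1666≤3405, commute 17≤57).
Opt5: dominated by Opt1 (size 1109≥758, rent 1666≤3397, commute 17≤59).
Opt6: dominated by Opt1 (size 1109≥580, rent 1666≤3475, commute 17≤59).
Opt7: not dominated (best size).
Opt8: not dominated (best commute).
Opt9: dominated by Opt1 (size 1109≥440, rent 1666≤3238, commute 17≤57).
Opt10: not dominated (best rent).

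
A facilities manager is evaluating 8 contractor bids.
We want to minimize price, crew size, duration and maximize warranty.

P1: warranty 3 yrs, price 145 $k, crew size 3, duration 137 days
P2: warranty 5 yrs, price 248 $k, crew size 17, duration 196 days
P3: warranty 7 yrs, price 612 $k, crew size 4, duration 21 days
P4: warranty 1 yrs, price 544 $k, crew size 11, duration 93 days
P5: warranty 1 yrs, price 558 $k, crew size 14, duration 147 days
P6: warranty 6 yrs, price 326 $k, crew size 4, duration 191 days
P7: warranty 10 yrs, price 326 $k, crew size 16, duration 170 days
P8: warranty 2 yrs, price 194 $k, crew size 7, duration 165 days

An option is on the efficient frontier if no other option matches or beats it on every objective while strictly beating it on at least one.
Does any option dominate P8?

Yes

P1 vs P8: warranty 3≥2, price 145≤194, crew size 3≤7, duration 137≤165 — P1 is at least as good on every objective and strictly better on at least one, so P1 dominates P8.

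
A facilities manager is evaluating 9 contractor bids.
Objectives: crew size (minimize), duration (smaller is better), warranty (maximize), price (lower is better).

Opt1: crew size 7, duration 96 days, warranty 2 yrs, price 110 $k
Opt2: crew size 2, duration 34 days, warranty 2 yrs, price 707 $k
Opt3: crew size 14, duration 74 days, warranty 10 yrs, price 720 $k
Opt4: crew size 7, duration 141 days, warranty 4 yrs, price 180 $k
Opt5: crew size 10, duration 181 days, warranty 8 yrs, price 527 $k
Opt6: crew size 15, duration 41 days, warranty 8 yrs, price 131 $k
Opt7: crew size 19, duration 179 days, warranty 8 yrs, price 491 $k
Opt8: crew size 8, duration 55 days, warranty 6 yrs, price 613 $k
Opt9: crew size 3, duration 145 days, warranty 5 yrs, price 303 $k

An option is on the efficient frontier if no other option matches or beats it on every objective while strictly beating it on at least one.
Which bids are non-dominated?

Opt1: not dominated (best price).
Opt2: not dominated (best crew size).
Opt3: not dominated (best warranty).
Opt4: not dominated.
Opt5: not dominated.
Opt6: not dominated.
Opt7: dominated by Opt6 (crew size 15≤19, duration 41≤179, warranty 8≥8, price 131≤491).
Opt8: not dominated.
Opt9: not dominated.

Opt1, Opt2, Opt3, Opt4, Opt5, Opt6, Opt8, Opt9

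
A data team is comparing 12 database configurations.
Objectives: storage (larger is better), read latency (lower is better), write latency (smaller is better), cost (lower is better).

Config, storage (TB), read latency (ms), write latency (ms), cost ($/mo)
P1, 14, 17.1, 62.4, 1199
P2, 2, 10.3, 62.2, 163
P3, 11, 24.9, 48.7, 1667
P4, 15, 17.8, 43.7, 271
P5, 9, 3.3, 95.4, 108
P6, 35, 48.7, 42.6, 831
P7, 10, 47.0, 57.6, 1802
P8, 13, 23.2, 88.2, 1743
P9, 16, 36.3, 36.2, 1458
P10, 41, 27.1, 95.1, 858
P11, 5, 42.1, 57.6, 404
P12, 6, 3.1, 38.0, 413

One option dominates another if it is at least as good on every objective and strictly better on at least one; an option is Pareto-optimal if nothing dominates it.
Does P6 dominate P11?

No

P6 vs P11: P6 is worse on read latency (48.7 vs 42.1), so it does not dominate P11.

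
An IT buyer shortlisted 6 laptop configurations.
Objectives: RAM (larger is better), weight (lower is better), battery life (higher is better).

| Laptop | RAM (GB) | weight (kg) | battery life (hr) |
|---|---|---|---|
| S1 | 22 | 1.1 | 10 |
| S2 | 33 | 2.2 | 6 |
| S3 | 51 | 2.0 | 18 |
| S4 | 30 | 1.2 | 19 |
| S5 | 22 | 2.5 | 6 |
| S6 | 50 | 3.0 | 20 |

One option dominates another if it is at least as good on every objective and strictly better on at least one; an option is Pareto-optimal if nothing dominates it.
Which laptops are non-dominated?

S1, S3, S4, S6

S1: not dominated (best weight).
S2: dominated by S3 (RAM 51≥33, weight 2.0≤2.2, battery life 18≥6).
S3: not dominated (best RAM).
S4: not dominated.
S5: dominated by S1 (RAM 22≥22, weight 1.1≤2.5, battery life 10≥6).
S6: not dominated (best battery life).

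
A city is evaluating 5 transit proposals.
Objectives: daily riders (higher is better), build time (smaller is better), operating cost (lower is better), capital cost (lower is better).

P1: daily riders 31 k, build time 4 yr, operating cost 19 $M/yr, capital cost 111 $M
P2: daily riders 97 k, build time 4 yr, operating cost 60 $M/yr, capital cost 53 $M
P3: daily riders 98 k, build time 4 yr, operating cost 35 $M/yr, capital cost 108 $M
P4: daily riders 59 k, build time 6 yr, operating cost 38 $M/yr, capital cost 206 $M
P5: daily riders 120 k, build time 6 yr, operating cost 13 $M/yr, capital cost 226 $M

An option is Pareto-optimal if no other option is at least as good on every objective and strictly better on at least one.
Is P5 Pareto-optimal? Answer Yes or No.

Yes

P1: worse on daily riders (31 vs 120).
P2: worse on daily riders (97 vs 120).
P3: worse on daily riders (98 vs 120).
P4: worse on daily riders (59 vs 120).
No option is at least as good as P5 on every objective and strictly better on one.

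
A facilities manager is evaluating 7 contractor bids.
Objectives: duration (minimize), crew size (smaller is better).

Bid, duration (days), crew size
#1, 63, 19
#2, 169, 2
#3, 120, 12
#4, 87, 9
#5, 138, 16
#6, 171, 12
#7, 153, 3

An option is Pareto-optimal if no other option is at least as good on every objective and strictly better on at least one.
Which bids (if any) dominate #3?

#4: duration 87≤120, crew size 9≤12 — dominates #3.
Others (#1, #2, #5, #6, #7) are each worse than #3 on at least one objective.

#4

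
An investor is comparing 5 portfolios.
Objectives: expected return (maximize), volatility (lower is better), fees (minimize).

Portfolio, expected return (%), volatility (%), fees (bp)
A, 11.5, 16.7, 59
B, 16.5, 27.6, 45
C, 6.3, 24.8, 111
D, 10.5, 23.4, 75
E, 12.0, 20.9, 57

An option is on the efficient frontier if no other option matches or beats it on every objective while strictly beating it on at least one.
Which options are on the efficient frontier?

A: not dominated (best volatility).
B: not dominated (best expected return).
C: dominated by A (expected return 11.5≥6.3, volatility 16.7≤24.8, fees 59≤111).
D: dominated by A (expected return 11.5≥10.5, volatility 16.7≤23.4, fees 59≤75).
E: not dominated.

A, B, E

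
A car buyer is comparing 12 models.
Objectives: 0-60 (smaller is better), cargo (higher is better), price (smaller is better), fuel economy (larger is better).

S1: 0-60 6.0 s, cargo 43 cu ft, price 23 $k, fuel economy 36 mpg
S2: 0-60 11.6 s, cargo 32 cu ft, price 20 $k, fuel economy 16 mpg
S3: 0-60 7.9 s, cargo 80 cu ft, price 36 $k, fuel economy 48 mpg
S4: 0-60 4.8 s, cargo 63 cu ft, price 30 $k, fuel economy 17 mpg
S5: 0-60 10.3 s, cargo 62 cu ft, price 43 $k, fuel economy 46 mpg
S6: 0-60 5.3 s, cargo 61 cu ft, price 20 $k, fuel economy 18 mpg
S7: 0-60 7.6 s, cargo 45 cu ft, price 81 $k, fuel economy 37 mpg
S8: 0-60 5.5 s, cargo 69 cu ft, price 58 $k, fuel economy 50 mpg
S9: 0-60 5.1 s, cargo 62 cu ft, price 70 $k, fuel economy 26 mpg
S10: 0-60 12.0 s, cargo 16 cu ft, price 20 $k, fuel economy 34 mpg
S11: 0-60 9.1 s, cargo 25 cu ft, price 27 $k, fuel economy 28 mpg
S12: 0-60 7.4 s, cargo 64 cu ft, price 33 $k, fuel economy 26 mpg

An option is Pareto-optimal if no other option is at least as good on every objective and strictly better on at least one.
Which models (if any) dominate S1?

S2: worse on 0-60 (11.6 vs 6.0).
S3: worse on 0-60 (7.9 vs 6.0).
S4: worse on price (30 vs 23).
S5: worse on 0-60 (10.3 vs 6.0).
S6: worse on fuel economy (18 vs 36).
S7: worse on 0-60 (7.6 vs 6.0).
S8: worse on price (58 vs 23).
S9: worse on price (70 vs 23).
S10: worse on 0-60 (12.0 vs 6.0).
S11: worse on 0-60 (9.1 vs 6.0).
S12: worse on 0-60 (7.4 vs 6.0).
No option dominates S1.

none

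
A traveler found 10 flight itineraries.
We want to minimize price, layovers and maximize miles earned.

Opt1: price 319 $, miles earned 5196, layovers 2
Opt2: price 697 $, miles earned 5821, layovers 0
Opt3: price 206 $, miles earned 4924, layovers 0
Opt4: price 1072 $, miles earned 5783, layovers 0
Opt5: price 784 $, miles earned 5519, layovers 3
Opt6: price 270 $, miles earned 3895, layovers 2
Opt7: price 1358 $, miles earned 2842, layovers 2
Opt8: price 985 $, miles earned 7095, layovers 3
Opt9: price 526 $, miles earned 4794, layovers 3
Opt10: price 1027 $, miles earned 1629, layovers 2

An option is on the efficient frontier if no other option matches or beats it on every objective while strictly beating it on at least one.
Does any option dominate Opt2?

No

Opt1: worse on miles earned (5196 vs 5821).
Opt3: worse on miles earned (4924 vs 5821).
Opt4: worse on price (1072 vs 697).
Opt5: worse on price (784 vs 697).
Opt6: worse on miles earned (3895 vs 5821).
Opt7: worse on price (1358 vs 697).
Opt8: worse on price (985 vs 697).
Opt9: worse on miles earned (4794 vs 5821).
Opt10: worse on price (1027 vs 697).
No option is at least as good as Opt2 on every objective and strictly better on one.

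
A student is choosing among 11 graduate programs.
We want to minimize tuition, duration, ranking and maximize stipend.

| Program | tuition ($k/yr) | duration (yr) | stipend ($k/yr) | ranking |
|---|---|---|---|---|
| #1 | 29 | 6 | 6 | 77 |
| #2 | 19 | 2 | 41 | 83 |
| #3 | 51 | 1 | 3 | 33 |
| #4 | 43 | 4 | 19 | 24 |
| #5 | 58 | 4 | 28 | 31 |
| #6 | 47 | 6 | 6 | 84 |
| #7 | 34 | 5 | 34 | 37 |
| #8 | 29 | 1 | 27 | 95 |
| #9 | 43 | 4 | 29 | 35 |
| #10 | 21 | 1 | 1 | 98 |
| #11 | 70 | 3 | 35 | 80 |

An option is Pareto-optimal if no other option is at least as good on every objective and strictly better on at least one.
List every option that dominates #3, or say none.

#1: worse on duration (6 vs 1).
#2: worse on duration (2 vs 1).
#4: worse on duration (4 vs 1).
#5: worse on tuition (58 vs 51).
#6: worse on duration (6 vs 1).
#7: worse on duration (5 vs 1).
#8: worse on ranking (95 vs 33).
#9: worse on duration (4 vs 1).
#10: worse on stipend (1 vs 3).
#11: worse on tuition (70 vs 51).
No option dominates #3.

none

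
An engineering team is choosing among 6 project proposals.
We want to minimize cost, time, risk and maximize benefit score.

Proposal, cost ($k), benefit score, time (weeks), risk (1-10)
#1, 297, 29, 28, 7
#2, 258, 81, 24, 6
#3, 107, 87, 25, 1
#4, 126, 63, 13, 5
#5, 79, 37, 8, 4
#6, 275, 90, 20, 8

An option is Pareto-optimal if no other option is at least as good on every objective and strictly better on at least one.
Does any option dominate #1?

#2 vs #1: cost 258≤297, benefit score 81≥29, time 24≤28, risk 6≤7 — #2 is at least as good on every objective and strictly better on at least one, so #2 dominates #1.

Yes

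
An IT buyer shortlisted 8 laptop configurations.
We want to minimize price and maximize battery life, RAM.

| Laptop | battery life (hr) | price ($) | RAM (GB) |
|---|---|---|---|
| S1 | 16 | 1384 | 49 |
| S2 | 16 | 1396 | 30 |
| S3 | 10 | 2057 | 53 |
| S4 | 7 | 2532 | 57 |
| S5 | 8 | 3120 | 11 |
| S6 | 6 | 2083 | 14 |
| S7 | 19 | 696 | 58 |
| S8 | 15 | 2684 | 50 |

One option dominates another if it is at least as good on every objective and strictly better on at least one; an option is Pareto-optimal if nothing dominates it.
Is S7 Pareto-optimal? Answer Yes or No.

S1: worse on battery life (16 vs 19).
S2: worse on battery life (16 vs 19).
S3: worse on battery life (10 vs 19).
S4: worse on battery life (7 vs 19).
S5: worse on battery life (8 vs 19).
S6: worse on battery life (6 vs 19).
S8: worse on battery life (15 vs 19).
No option is at least as good as S7 on every objective and strictly better on one.

Yes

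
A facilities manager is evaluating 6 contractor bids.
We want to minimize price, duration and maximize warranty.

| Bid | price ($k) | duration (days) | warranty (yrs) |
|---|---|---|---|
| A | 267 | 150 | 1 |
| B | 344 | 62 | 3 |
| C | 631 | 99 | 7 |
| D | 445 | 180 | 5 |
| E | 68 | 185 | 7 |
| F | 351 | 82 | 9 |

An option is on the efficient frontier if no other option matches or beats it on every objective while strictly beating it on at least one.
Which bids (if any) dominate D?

F

F: price 351≤445, duration 82≤180, warranty 9≥5 — dominates D.
Others (A, B, C, E) are each worse than D on at least one objective.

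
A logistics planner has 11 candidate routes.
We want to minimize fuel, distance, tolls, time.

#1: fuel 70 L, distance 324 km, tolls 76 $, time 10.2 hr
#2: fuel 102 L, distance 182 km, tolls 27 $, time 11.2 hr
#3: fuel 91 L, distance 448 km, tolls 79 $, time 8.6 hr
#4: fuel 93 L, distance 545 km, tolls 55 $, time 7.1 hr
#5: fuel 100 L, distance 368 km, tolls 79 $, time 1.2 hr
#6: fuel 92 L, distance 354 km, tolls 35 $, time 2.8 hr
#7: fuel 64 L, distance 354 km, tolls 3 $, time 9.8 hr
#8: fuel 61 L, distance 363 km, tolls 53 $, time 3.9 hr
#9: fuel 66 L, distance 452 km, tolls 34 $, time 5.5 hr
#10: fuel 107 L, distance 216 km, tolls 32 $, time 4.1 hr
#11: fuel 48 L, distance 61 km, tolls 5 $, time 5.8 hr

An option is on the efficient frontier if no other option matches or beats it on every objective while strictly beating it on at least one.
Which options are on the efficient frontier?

#1: dominated by #11 (fuel 48≤70, distance 61≤324, tolls 5≤76, time 5.8≤10.2).
#2: dominated by #11 (fuel 48≤102, distance 61≤182, tolls 5≤27, time 5.8≤11.2).
#3: dominated by #8 (fuel 61≤91, distance 363≤448, tolls 53≤79, time 3.9≤8.6).
#4: dominated by #6 (fuel 92≤93, distance 354≤545, tolls 35≤55, time 2.8≤7.1).
#5: not dominated (best time).
#6: not dominated.
#7: not dominated (best tolls).
#8: not dominated.
#9: not dominated.
#10: not dominated.
#11: not dominated (best fuel).

#5, #6, #7, #8, #9, #10, #11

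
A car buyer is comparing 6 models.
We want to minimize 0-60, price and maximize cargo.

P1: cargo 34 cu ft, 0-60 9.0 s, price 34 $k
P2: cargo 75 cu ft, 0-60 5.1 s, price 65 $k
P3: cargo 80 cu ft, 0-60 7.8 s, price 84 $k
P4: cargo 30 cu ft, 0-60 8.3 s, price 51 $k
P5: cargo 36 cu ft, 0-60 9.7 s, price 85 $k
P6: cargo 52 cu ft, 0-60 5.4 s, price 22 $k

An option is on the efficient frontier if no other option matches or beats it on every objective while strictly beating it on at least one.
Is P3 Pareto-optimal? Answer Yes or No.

P1: worse on cargo (34 vs 80).
P2: worse on cargo (75 vs 80).
P4: worse on cargo (30 vs 80).
P5: worse on cargo (36 vs 80).
P6: worse on cargo (52 vs 80).
No option is at least as good as P3 on every objective and strictly better on one.

Yes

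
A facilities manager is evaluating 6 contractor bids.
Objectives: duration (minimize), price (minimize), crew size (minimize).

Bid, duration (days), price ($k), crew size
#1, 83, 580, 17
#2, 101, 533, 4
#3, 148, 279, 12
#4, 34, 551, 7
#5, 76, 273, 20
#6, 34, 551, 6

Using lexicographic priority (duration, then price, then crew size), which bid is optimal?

#6

First minimize duration: best is 34, kept {#4, #6}.
Then minimize price: best is 551, kept {#4, #6}.
Then minimize crew size: best is 6, kept {#6}.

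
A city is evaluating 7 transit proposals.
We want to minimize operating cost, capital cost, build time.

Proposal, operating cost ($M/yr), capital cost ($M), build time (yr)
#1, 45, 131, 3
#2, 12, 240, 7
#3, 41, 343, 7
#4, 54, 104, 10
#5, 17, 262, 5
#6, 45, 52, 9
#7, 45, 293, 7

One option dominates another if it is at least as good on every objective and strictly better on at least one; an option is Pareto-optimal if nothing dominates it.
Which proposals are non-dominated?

#1: not dominated (best build time).
#2: not dominated (best operating cost).
#3: dominated by #2 (operating cost 12≤41, capital cost 240≤343, build time 7≤7).
#4: dominated by #6 (operating cost 45≤54, capital cost 52≤104, build time 9≤10).
#5: not dominated.
#6: not dominated (best capital cost).
#7: dominated by #1 (operating cost 45≤45, capital cost 131≤293, build time 3≤7).

#1, #2, #5, #6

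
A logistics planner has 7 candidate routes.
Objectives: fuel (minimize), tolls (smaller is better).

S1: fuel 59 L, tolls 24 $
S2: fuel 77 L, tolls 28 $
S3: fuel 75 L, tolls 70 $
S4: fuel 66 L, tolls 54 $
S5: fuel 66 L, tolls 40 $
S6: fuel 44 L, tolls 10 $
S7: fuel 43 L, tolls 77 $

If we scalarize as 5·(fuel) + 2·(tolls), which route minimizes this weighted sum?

S6

S1: 5·59 + 2·24 = 343
S2: 5·77 + 2·28 = 441
S3: 5·75 + 2·70 = 515
S4: 5·66 + 2·54 = 438
S5: 5·66 + 2·40 = 410
S6: 5·44 + 2·10 = 240
S7: 5·43 + 2·77 = 369
Lowest: S6 at 240.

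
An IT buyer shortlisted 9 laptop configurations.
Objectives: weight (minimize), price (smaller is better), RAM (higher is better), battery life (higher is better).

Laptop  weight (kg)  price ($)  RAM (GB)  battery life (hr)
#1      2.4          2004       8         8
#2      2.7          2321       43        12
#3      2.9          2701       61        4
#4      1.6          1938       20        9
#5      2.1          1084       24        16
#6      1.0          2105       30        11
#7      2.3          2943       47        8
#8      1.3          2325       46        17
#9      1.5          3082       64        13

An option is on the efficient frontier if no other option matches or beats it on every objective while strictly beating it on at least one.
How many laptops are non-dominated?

#1: dominated by #4 (weight 1.6≤2.4, price 1938≤2004, RAM 20≥8, battery life 9≥8).
#2: not dominated.
#3: not dominated.
#4: not dominated.
#5: not dominated (best price).
#6: not dominated (best weight).
#7: not dominated.
#8: not dominated (best battery life).
#9: not dominated (best RAM).
Pareto-optimal: #2, #3, #4, #5, #6, #7, #8, #9 → 8.

8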